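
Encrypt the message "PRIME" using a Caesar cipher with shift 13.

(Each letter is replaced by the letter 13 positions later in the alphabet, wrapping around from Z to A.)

Step 1: For each letter, shift forward by 13 positions (mod 26).
  P (position 15) -> position (15+13) mod 26 = 2 -> C
  R (position 17) -> position (17+13) mod 26 = 4 -> E
  I (position 8) -> position (8+13) mod 26 = 21 -> V
  M (position 12) -> position (12+13) mod 26 = 25 -> Z
  E (position 4) -> position (4+13) mod 26 = 17 -> R
Result: CEVZR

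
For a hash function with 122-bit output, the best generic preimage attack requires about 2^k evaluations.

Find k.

Step 1: The hash has a 122-bit output.
Step 2: Preimage resistance means: given a digest h(x), it should be infeasible to find any input that hashes to it.
With a 122-bit output there are 2^122 possible digests, so a generic brute-force preimage search costs about 2^122 evaluations.
Step 3: Security level = 122 bits.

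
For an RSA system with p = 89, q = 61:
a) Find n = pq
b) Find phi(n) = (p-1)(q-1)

Step 1: n = p * q = 89 * 61 = 5429.
Step 2: phi(n) = (p-1)(q-1) = 88 * 60 = 5280.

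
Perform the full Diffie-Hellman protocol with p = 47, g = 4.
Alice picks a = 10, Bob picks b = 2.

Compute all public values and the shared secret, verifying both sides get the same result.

Step 1: A = g^a mod p = 4^10 mod 47 = 6.
Step 2: B = g^b mod p = 4^2 mod 47 = 16.
Step 3: Alice computes s = B^a mod p = 16^10 mod 47 = 36.
Step 4: Bob computes s = A^b mod p = 6^2 mod 47 = 36.
Both sides agree: shared secret = 36.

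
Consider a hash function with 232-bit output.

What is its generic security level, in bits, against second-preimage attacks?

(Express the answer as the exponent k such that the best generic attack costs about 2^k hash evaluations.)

Step 1: The hash has a 232-bit output.
Step 2: Second-preimage resistance means: given a specific input x, it should be infeasible to find a different y with h(y) = h(x).
With a 232-bit output, a generic search for a second preimage costs about 2^232 evaluations (each trial matches the fixed target with probability 2^-232).
Step 3: Security level = 232 bits.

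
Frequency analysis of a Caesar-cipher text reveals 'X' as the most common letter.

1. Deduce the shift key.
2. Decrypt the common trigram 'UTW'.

Step 1: In English, 'E' is the most frequent letter (12.7%).
Step 2: The most frequent ciphertext letter is 'X' (position 23).
Step 3: Shift = (23 - 4) mod 26 = 19.
Step 4: Decrypt 'UTW' by shifting back 19:
  U -> B
  T -> A
  W -> D
Step 5: 'UTW' decrypts to 'BAD'.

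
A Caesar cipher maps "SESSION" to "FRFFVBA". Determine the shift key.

Step 1: Compare first letters: S (position 18) -> F (position 5).
Step 2: Shift = (5 - 18) mod 26 = 13.
The shift value is 13.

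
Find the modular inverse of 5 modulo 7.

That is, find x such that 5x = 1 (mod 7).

Step 1: We need x such that 5 * x = 1 (mod 7).
Step 2: Using the extended Euclidean algorithm or trial:
  5 * 3 = 15 = 2 * 7 + 1.
Step 3: Since 15 mod 7 = 1, the inverse is x = 3.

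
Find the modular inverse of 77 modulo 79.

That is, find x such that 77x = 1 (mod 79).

Step 1: We need x such that 77 * x = 1 (mod 79).
Step 2: Using the extended Euclidean algorithm or trial:
  77 * 39 = 3003 = 38 * 79 + 1.
Step 3: Since 3003 mod 79 = 1, the inverse is x = 39.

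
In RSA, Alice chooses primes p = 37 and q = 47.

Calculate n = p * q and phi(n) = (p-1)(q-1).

Step 1: n = p * q = 37 * 47 = 1739.
Step 2: phi(n) = (p-1)(q-1) = 36 * 46 = 1656.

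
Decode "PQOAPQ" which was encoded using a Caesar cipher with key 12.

Step 1: Reverse the shift by subtracting 12 from each letter position.
  P (position 15) -> position (15-12) mod 26 = 3 -> D
  Q (position 16) -> position (16-12) mod 26 = 4 -> E
  O (position 14) -> position (14-12) mod 26 = 2 -> C
  A (position 0) -> position (0-12) mod 26 = 14 -> O
  P (position 15) -> position (15-12) mod 26 = 3 -> D
  Q (position 16) -> position (16-12) mod 26 = 4 -> E
Decrypted message: DECODE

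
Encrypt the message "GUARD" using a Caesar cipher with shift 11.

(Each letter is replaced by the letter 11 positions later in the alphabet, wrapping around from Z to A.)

Step 1: For each letter, shift forward by 11 positions (mod 26).
  G (position 6) -> position (6+11) mod 26 = 17 -> R
  U (position 20) -> position (20+11) mod 26 = 5 -> F
  A (position 0) -> position (0+11) mod 26 = 11 -> L
  R (position 17) -> position (17+11) mod 26 = 2 -> C
  D (position 3) -> position (3+11) mod 26 = 14 -> O
Result: RFLCO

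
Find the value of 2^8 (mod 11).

Step 1: Compute 2^8 mod 11 step by step, reducing modulo 11 at each step.
  2^1 mod 11 = 2
  2^2 mod 11 = (2 * 2) mod 11 = 4
  2^3 mod 11 = (4 * 2) mod 11 = 8
  2^4 mod 11 = (8 * 2) mod 11 = 5
  2^5 mod 11 = (5 * 2) mod 11 = 10
  2^6 mod 11 = (10 * 2) mod 11 = 9
  2^7 mod 11 = (9 * 2) mod 11 = 7
  2^8 mod 11 = (7 * 2) mod 11 = 3
Step 2: Result = 3.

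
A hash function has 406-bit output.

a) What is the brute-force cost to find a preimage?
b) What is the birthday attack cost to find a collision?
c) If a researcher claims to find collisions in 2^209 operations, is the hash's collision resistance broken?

Step 1: Preimage resistance requires brute-force of 2^406 operations.
Step 2: Collision resistance (birthday bound) = 2^(406/2) = 2^203.
Step 3: The claimed attack costs 2^209 operations.
Step 4: Since 2^209 >= 2^203, the claimed attack is no faster than the generic birthday attack, so this does not break collision resistance.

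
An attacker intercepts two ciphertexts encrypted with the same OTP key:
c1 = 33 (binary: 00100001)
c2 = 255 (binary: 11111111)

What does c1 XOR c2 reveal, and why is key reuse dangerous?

Step 1: c1 XOR c2 = (m1 XOR k) XOR (m2 XOR k).
Step 2: By XOR associativity/commutativity: = m1 XOR m2 XOR k XOR k = m1 XOR m2.
Step 3: 00100001 XOR 11111111 = 11011110 = 222.
Step 4: The key cancels out! An attacker learns m1 XOR m2 = 222, revealing the relationship between plaintexts.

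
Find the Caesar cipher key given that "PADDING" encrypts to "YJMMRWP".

Step 1: Compare first letters: P (position 15) -> Y (position 24).
Step 2: Shift = (24 - 15) mod 26 = 9.
The shift value is 9.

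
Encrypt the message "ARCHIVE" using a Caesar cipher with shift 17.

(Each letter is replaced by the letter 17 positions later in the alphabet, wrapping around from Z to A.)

Step 1: For each letter, shift forward by 17 positions (mod 26).
  A (position 0) -> position (0+17) mod 26 = 17 -> R
  R (position 17) -> position (17+17) mod 26 = 8 -> I
  C (position 2) -> position (2+17) mod 26 = 19 -> T
  H (position 7) -> position (7+17) mod 26 = 24 -> Y
  I (position 8) -> position (8+17) mod 26 = 25 -> Z
  V (position 21) -> position (21+17) mod 26 = 12 -> M
  E (position 4) -> position (4+17) mod 26 = 21 -> V
Result: RITYZMV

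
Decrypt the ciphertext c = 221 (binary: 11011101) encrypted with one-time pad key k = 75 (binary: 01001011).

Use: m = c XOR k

Step 1: XOR ciphertext with key:
  Ciphertext: 11011101
  Key:        01001011
  XOR:        10010110
Step 2: Plaintext = 10010110 = 150 in decimal.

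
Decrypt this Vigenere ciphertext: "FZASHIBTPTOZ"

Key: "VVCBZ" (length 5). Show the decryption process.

Step 1: Key 'VVCBZ' has length 5. Extended key: VVCBZVVCBZVV
Step 2: Decrypt each position:
  F(5) - V(21) = 10 = K
  Z(25) - V(21) = 4 = E
  A(0) - C(2) = 24 = Y
  S(18) - B(1) = 17 = R
  H(7) - Z(25) = 8 = I
  I(8) - V(21) = 13 = N
  B(1) - V(21) = 6 = G
  T(19) - C(2) = 17 = R
  P(15) - B(1) = 14 = O
  T(19) - Z(25) = 20 = U
  O(14) - V(21) = 19 = T
  Z(25) - V(21) = 4 = E
Plaintext: KEYRINGROUTE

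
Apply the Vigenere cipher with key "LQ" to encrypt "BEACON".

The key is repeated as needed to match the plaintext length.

Step 1: Repeat key to match plaintext length:
  Plaintext: BEACON
  Key:       LQLQLQ
Step 2: Encrypt each letter:
  B(1) + L(11) = (1+11) mod 26 = 12 = M
  E(4) + Q(16) = (4+16) mod 26 = 20 = U
  A(0) + L(11) = (0+11) mod 26 = 11 = L
  C(2) + Q(16) = (2+16) mod 26 = 18 = S
  O(14) + L(11) = (14+11) mod 26 = 25 = Z
  N(13) + Q(16) = (13+16) mod 26 = 3 = D
Ciphertext: MULSZD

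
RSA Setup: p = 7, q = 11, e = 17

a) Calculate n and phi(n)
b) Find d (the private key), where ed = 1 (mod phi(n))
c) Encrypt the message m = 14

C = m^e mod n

Step 1: n = 7 * 11 = 77.
Step 2: phi(n) = (7-1)(11-1) = 6 * 10 = 60.
Step 3: Find d = 17^(-1) mod 60 = 53.
  Verify: 17 * 53 = 901 = 1 (mod 60).
Step 4: C = 14^17 mod 77 = 42.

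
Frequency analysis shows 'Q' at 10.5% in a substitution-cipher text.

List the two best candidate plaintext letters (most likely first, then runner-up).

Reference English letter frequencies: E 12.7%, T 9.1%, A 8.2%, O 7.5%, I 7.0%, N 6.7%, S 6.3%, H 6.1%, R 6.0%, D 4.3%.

Step 1: Observed frequency of 'Q' is 10.5%.
Step 2: Compute distances to each reference frequency and sort:
  T (9.1%): difference = 1.4% <-- BEST
  E (12.7%): difference = 2.2% <-- RUNNER-UP
  A (8.2%): difference = 2.3%
  O (7.5%): difference = 3.0%
  I (7.0%): difference = 3.5%
Step 3: Most likely is 'T' (9.1%, diff 1.4%); second most likely is 'E' (12.7%, diff 2.2%).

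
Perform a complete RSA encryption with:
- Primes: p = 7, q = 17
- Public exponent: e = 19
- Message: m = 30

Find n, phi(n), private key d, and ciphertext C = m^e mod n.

Step 1: n = 7 * 17 = 119.
Step 2: phi(n) = (7-1)(17-1) = 6 * 16 = 96.
Step 3: Find d = 19^(-1) mod 96 = 91.
  Verify: 19 * 91 = 1729 = 1 (mod 96).
Step 4: C = 30^19 mod 119 = 72.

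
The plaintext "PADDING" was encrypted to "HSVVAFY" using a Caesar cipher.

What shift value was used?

Step 1: Compare first letters: P (position 15) -> H (position 7).
Step 2: Shift = (7 - 15) mod 26 = 18.
The shift value is 18.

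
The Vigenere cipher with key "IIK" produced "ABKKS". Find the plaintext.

Step 1: Extend key: IIKII
Step 2: Decrypt each letter (c - k) mod 26:
  A(0) - I(8) = (0-8) mod 26 = 18 = S
  B(1) - I(8) = (1-8) mod 26 = 19 = T
  K(10) - K(10) = (10-10) mod 26 = 0 = A
  K(10) - I(8) = (10-8) mod 26 = 2 = C
  S(18) - I(8) = (18-8) mod 26 = 10 = K
Plaintext: STACK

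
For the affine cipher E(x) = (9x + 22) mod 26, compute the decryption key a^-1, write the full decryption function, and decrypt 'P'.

Step 1: Find a^-1, the modular inverse of 9 mod 26.
Step 2: We need 9 * a^-1 = 1 (mod 26).
Step 3: 9 * 3 = 27 = 1 * 26 + 1, so a^-1 = 3.
Step 4: D(y) = 3(y - 22) mod 26.
Step 5: Apply to 'P' (y = 15): D(15) = 3 * (15 - 22) mod 26 = 3 * -7 mod 26 = 5 -> 'F'.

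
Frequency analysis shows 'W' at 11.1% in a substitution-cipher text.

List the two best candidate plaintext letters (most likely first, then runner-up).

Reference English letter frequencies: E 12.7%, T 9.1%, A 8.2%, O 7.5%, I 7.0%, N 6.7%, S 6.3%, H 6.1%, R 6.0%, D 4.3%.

Step 1: Observed frequency of 'W' is 11.1%.
Step 2: Compute distances to each reference frequency and sort:
  E (12.7%): difference = 1.6% <-- BEST
  T (9.1%): difference = 2.0% <-- RUNNER-UP
  A (8.2%): difference = 2.9%
  O (7.5%): difference = 3.6%
  I (7.0%): difference = 4.1%
Step 3: Most likely is 'E' (12.7%, diff 1.6%); second most likely is 'T' (9.1%, diff 2.0%).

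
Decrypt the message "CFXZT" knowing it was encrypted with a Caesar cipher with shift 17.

Step 1: Reverse the shift by subtracting 17 from each letter position.
  C (position 2) -> position (2-17) mod 26 = 11 -> L
  F (position 5) -> position (5-17) mod 26 = 14 -> O
  X (position 23) -> position (23-17) mod 26 = 6 -> G
  Z (position 25) -> position (25-17) mod 26 = 8 -> I
  T (position 19) -> position (19-17) mod 26 = 2 -> C
Decrypted message: LOGIC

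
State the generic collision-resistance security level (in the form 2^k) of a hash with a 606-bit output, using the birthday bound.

Step 1: The birthday paradox gives collision probability ~50% after sqrt(2^n) = 2^(n/2) hashes.
Step 2: For 606-bit output: 2^(606/2) = 2^303.
Step 3: Approximately 2^303 hash computations needed.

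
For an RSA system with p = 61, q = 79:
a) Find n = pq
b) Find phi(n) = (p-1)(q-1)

Step 1: n = p * q = 61 * 79 = 4819.
Step 2: phi(n) = (p-1)(q-1) = 60 * 78 = 4680.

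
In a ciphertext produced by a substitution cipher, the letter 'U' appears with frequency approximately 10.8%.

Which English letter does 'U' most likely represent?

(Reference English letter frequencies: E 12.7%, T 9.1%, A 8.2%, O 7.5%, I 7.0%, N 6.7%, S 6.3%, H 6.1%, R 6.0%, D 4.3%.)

Step 1: The observed frequency is 10.8%.
Step 2: Compare with English frequencies:
  E: 12.7% (difference: 1.9%)
  T: 9.1% (difference: 1.7%) <-- closest
  A: 8.2% (difference: 2.6%)
  O: 7.5% (difference: 3.3%)
  I: 7.0% (difference: 3.8%)
  N: 6.7% (difference: 4.1%)
  S: 6.3% (difference: 4.5%)
  H: 6.1% (difference: 4.7%)
  R: 6.0% (difference: 4.8%)
  D: 4.3% (difference: 6.5%)
Step 3: 'U' most likely represents 'T' (frequency 9.1%).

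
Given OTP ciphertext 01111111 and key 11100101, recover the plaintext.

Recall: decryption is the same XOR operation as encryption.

Step 1: XOR ciphertext with key:
  Ciphertext: 01111111
  Key:        11100101
  XOR:        10011010
Step 2: Plaintext = 10011010 = 154 in decimal.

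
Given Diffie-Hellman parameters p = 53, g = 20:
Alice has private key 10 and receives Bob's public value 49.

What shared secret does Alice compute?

Step 1: s = B^a mod p = 49^10 mod 53.
  49^1 mod 53 = 49
  49^2 mod 53 = (49 * 49) mod 53 = 16
  49^3 mod 53 = (16 * 49) mod 53 = 42
  49^4 mod 53 = (42 * 49) mod 53 = 44
  49^5 mod 53 = (44 * 49) mod 53 = 36
  49^6 mod 53 = (36 * 49) mod 53 = 15
  49^7 mod 53 = (15 * 49) mod 53 = 46
  49^8 mod 53 = (46 * 49) mod 53 = 28
  49^9 mod 53 = (28 * 49) mod 53 = 47
  49^10 mod 53 = (47 * 49) mod 53 = 24
Result: shared secret = 24.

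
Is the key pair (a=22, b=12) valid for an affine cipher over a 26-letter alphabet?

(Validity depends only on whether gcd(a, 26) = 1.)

Step 1: Compute gcd(22, 26).
Step 2: gcd(22, 26) = 2.
Since gcd = 2 != 1, 22 shares a common factor with 26, so it cannot be used.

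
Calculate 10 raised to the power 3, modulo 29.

Step 1: Compute 10^3 mod 29 step by step, reducing modulo 29 at each step.
  10^1 mod 29 = 10
  10^2 mod 29 = (10 * 10) mod 29 = 13
  10^3 mod 29 = (13 * 10) mod 29 = 14
Step 2: Result = 14.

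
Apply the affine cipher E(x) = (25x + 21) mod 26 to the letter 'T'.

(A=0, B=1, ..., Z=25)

Step 1: Convert 'T' to number: x = 19.
Step 2: E(19) = (25 * 19 + 21) mod 26 = 496 mod 26 = 2.
Step 3: Convert 2 back to letter: C.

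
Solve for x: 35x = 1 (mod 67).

Step 1: We need x such that 35 * x = 1 (mod 67).
Step 2: Using the extended Euclidean algorithm or trial:
  35 * 23 = 805 = 12 * 67 + 1.
Step 3: Since 805 mod 67 = 1, the inverse is x = 23.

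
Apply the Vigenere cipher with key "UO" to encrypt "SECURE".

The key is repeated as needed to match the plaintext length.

Step 1: Repeat key to match plaintext length:
  Plaintext: SECURE
  Key:       UOUOUO
Step 2: Encrypt each letter:
  S(18) + U(20) = (18+20) mod 26 = 12 = M
  E(4) + O(14) = (4+14) mod 26 = 18 = S
  C(2) + U(20) = (2+20) mod 26 = 22 = W
  U(20) + O(14) = (20+14) mod 26 = 8 = I
  R(17) + U(20) = (17+20) mod 26 = 11 = L
  E(4) + O(14) = (4+14) mod 26 = 18 = S
Ciphertext: MSWILS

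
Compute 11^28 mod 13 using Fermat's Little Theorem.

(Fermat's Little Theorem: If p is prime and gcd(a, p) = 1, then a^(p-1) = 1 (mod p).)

Step 1: Since 13 is prime, by Fermat's Little Theorem: 11^12 = 1 (mod 13).
Step 2: Reduce exponent: 28 mod 12 = 4.
Step 3: So 11^28 = 11^4 (mod 13).
Step 4: 11^4 mod 13 = 3.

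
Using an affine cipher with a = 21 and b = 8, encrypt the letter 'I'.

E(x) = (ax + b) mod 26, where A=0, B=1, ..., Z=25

Step 1: Convert 'I' to number: x = 8.
Step 2: E(8) = (21 * 8 + 8) mod 26 = 176 mod 26 = 20.
Step 3: Convert 20 back to letter: U.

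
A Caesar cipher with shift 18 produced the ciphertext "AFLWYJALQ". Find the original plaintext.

Step 1: Reverse the shift by subtracting 18 from each letter position.
  A (position 0) -> position (0-18) mod 26 = 8 -> I
  F (position 5) -> position (5-18) mod 26 = 13 -> N
  L (position 11) -> position (11-18) mod 26 = 19 -> T
  W (position 22) -> position (22-18) mod 26 = 4 -> E
  Y (position 24) -> position (24-18) mod 26 = 6 -> G
  J (position 9) -> position (9-18) mod 26 = 17 -> R
  A (position 0) -> position (0-18) mod 26 = 8 -> I
  L (position 11) -> position (11-18) mod 26 = 19 -> T
  Q (position 16) -> position (16-18) mod 26 = 24 -> Y
Decrypted message: INTEGRITY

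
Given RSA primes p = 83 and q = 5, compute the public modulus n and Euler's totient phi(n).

Step 1: n = p * q = 83 * 5 = 415.
Step 2: phi(n) = (p-1)(q-1) = 82 * 4 = 328.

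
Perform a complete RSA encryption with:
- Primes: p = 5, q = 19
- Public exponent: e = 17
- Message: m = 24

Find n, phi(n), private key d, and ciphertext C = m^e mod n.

Step 1: n = 5 * 19 = 95.
Step 2: phi(n) = (5-1)(19-1) = 4 * 18 = 72.
Step 3: Find d = 17^(-1) mod 72 = 17.
  Verify: 17 * 17 = 289 = 1 (mod 72).
Step 4: C = 24^17 mod 95 = 4.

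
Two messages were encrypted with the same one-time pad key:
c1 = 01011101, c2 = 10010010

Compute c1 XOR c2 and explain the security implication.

Step 1: c1 XOR c2 = (m1 XOR k) XOR (m2 XOR k).
Step 2: By XOR associativity/commutativity: = m1 XOR m2 XOR k XOR k = m1 XOR m2.
Step 3: 01011101 XOR 10010010 = 11001111 = 207.
Step 4: The key cancels out! An attacker learns m1 XOR m2 = 207, revealing the relationship between plaintexts.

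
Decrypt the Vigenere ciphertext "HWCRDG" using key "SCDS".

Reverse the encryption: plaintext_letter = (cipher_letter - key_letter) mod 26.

Step 1: Extend key: SCDSSC
Step 2: Decrypt each letter (c - k) mod 26:
  H(7) - S(18) = (7-18) mod 26 = 15 = P
  W(22) - C(2) = (22-2) mod 26 = 20 = U
  C(2) - D(3) = (2-3) mod 26 = 25 = Z
  R(17) - S(18) = (17-18) mod 26 = 25 = Z
  D(3) - S(18) = (3-18) mod 26 = 11 = L
  G(6) - C(2) = (6-2) mod 26 = 4 = E
Plaintext: PUZZLE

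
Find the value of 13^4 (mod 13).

Step 1: Compute 13^4 mod 13 step by step, reducing modulo 13 at each step.
  13^1 mod 13 = 0
  13^2 mod 13 = (0 * 13) mod 13 = 0
  13^3 mod 13 = (0 * 13) mod 13 = 0
  13^4 mod 13 = (0 * 13) mod 13 = 0
Step 2: Result = 0.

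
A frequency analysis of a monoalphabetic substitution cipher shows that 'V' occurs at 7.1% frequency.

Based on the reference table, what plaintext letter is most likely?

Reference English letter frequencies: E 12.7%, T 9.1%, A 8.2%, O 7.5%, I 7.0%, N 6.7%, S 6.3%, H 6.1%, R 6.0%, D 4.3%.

Step 1: The observed frequency is 7.1%.
Step 2: Compare with English frequencies:
  E: 12.7% (difference: 5.6%)
  T: 9.1% (difference: 2.0%)
  A: 8.2% (difference: 1.1%)
  O: 7.5% (difference: 0.4%)
  I: 7.0% (difference: 0.1%) <-- closest
  N: 6.7% (difference: 0.4%)
  S: 6.3% (difference: 0.8%)
  H: 6.1% (difference: 1.0%)
  R: 6.0% (difference: 1.1%)
  D: 4.3% (difference: 2.8%)
Step 3: 'V' most likely represents 'I' (frequency 7.0%).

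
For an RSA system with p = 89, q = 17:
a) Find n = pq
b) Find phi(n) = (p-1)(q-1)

Step 1: n = p * q = 89 * 17 = 1513.
Step 2: phi(n) = (p-1)(q-1) = 88 * 16 = 1408.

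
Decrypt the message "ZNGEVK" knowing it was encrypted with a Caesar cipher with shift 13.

Step 1: Reverse the shift by subtracting 13 from each letter position.
  Z (position 25) -> position (25-13) mod 26 = 12 -> M
  N (position 13) -> position (13-13) mod 26 = 0 -> A
  G (position 6) -> position (6-13) mod 26 = 19 -> T
  E (position 4) -> position (4-13) mod 26 = 17 -> R
  V (position 21) -> position (21-13) mod 26 = 8 -> I
  K (position 10) -> position (10-13) mod 26 = 23 -> X
Decrypted message: MATRIX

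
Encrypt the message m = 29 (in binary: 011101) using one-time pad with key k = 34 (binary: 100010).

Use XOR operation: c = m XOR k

Step 1: Write out the XOR operation bit by bit:
  Message: 011101
  Key:     100010
  XOR:     111111
Step 2: Convert to decimal: 111111 = 63.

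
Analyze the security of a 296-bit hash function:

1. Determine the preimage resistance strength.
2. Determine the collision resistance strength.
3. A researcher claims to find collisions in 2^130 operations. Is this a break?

Step 1: Preimage resistance requires brute-force of 2^296 operations.
Step 2: Collision resistance (birthday bound) = 2^(296/2) = 2^148.
Step 3: The claimed attack costs 2^130 operations.
Step 4: Since 2^130 < 2^148, the claimed attack beats the generic birthday bound, so collision resistance is broken.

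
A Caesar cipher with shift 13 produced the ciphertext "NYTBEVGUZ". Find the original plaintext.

Step 1: Reverse the shift by subtracting 13 from each letter position.
  N (position 13) -> position (13-13) mod 26 = 0 -> A
  Y (position 24) -> position (24-13) mod 26 = 11 -> L
  T (position 19) -> position (19-13) mod 26 = 6 -> G
  B (position 1) -> position (1-13) mod 26 = 14 -> O
  E (position 4) -> position (4-13) mod 26 = 17 -> R
  V (position 21) -> position (21-13) mod 26 = 8 -> I
  G (position 6) -> position (6-13) mod 26 = 19 -> T
  U (position 20) -> position (20-13) mod 26 = 7 -> H
  Z (position 25) -> position (25-13) mod 26 = 12 -> M
Decrypted message: ALGORITHM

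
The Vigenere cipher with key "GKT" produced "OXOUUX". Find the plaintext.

Step 1: Extend key: GKTGKT
Step 2: Decrypt each letter (c - k) mod 26:
  O(14) - G(6) = (14-6) mod 26 = 8 = I
  X(23) - K(10) = (23-10) mod 26 = 13 = N
  O(14) - T(19) = (14-19) mod 26 = 21 = V
  U(20) - G(6) = (20-6) mod 26 = 14 = O
  U(20) - K(10) = (20-10) mod 26 = 10 = K
  X(23) - T(19) = (23-19) mod 26 = 4 = E
Plaintext: INVOKE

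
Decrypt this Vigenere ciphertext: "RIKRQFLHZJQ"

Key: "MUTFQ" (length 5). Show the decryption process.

Step 1: Key 'MUTFQ' has length 5. Extended key: MUTFQMUTFQM
Step 2: Decrypt each position:
  R(17) - M(12) = 5 = F
  I(8) - U(20) = 14 = O
  K(10) - T(19) = 17 = R
  R(17) - F(5) = 12 = M
  Q(16) - Q(16) = 0 = A
  F(5) - M(12) = 19 = T
  L(11) - U(20) = 17 = R
  H(7) - T(19) = 14 = O
  Z(25) - F(5) = 20 = U
  J(9) - Q(16) = 19 = T
  Q(16) - M(12) = 4 = E
Plaintext: FORMATROUTE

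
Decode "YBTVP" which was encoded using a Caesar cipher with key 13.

Step 1: Reverse the shift by subtracting 13 from each letter position.
  Y (position 24) -> position (24-13) mod 26 = 11 -> L
  B (position 1) -> position (1-13) mod 26 = 14 -> O
  T (position 19) -> position (19-13) mod 26 = 6 -> G
  V (position 21) -> position (21-13) mod 26 = 8 -> I
  P (position 15) -> position (15-13) mod 26 = 2 -> C
Decrypted message: LOGIC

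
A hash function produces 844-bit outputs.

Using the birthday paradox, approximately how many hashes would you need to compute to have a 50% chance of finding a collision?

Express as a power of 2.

Step 1: The birthday paradox gives collision probability ~50% after sqrt(2^n) = 2^(n/2) hashes.
Step 2: For 844-bit output: 2^(844/2) = 2^422.
Step 3: Approximately 2^422 hash computations needed.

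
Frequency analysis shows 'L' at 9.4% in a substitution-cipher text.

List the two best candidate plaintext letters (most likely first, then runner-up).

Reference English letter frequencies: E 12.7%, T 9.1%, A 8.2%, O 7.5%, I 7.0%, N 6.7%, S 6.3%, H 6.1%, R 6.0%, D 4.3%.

Step 1: Observed frequency of 'L' is 9.4%.
Step 2: Compute distances to each reference frequency and sort:
  T (9.1%): difference = 0.3% <-- BEST
  A (8.2%): difference = 1.2% <-- RUNNER-UP
  O (7.5%): difference = 1.9%
  I (7.0%): difference = 2.4%
  N (6.7%): difference = 2.7%
Step 3: Most likely is 'T' (9.1%, diff 0.3%); second most likely is 'A' (8.2%, diff 1.2%).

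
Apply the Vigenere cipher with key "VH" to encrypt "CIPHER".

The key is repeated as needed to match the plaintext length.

Step 1: Repeat key to match plaintext length:
  Plaintext: CIPHER
  Key:       VHVHVH
Step 2: Encrypt each letter:
  C(2) + V(21) = (2+21) mod 26 = 23 = X
  I(8) + H(7) = (8+7) mod 26 = 15 = P
  P(15) + V(21) = (15+21) mod 26 = 10 = K
  H(7) + H(7) = (7+7) mod 26 = 14 = O
  E(4) + V(21) = (4+21) mod 26 = 25 = Z
  R(17) + H(7) = (17+7) mod 26 = 24 = Y
Ciphertext: XPKOZY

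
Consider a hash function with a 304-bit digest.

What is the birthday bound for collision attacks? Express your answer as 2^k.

Step 1: The birthday paradox gives collision probability ~50% after sqrt(2^n) = 2^(n/2) hashes.
Step 2: For 304-bit output: 2^(304/2) = 2^152.
Step 3: Approximately 2^152 hash computations needed.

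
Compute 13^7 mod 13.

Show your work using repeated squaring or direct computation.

Step 1: Compute 13^7 mod 13 step by step, reducing modulo 13 at each step.
  13^1 mod 13 = 0
  13^2 mod 13 = (0 * 13) mod 13 = 0
  13^3 mod 13 = (0 * 13) mod 13 = 0
  13^4 mod 13 = (0 * 13) mod 13 = 0
  13^5 mod 13 = (0 * 13) mod 13 = 0
  13^6 mod 13 = (0 * 13) mod 13 = 0
  13^7 mod 13 = (0 * 13) mod 13 = 0
Step 2: Result = 0.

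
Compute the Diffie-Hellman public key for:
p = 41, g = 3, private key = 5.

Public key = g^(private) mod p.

Step 1: A = g^a mod p = 3^5 mod 41.
  3^1 mod 41 = 3
  3^2 mod 41 = (3 * 3) mod 41 = 9
  3^3 mod 41 = (9 * 3) mod 41 = 27
  3^4 mod 41 = (27 * 3) mod 41 = 40
  3^5 mod 41 = (40 * 3) mod 41 = 38
Result: A = 38.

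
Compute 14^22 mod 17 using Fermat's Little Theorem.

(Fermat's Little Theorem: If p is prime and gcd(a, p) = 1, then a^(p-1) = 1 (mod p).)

Step 1: Since 17 is prime, by Fermat's Little Theorem: 14^16 = 1 (mod 17).
Step 2: Reduce exponent: 22 mod 16 = 6.
Step 3: So 14^22 = 14^6 (mod 17).
Step 4: 14^6 mod 17 = 15.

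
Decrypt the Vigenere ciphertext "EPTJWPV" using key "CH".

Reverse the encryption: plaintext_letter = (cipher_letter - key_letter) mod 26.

Step 1: Extend key: CHCHCHC
Step 2: Decrypt each letter (c - k) mod 26:
  E(4) - C(2) = (4-2) mod 26 = 2 = C
  P(15) - H(7) = (15-7) mod 26 = 8 = I
  T(19) - C(2) = (19-2) mod 26 = 17 = R
  J(9) - H(7) = (9-7) mod 26 = 2 = C
  W(22) - C(2) = (22-2) mod 26 = 20 = U
  P(15) - H(7) = (15-7) mod 26 = 8 = I
  V(21) - C(2) = (21-2) mod 26 = 19 = T
Plaintext: CIRCUIT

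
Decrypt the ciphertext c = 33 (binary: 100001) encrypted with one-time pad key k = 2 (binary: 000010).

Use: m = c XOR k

Step 1: XOR ciphertext with key:
  Ciphertext: 100001
  Key:        000010
  XOR:        100011
Step 2: Plaintext = 100011 = 35 in decimal.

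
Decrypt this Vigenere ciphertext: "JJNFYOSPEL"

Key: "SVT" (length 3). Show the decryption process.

Step 1: Key 'SVT' has length 3. Extended key: SVTSVTSVTS
Step 2: Decrypt each position:
  J(9) - S(18) = 17 = R
  J(9) - V(21) = 14 = O
  N(13) - T(19) = 20 = U
  F(5) - S(18) = 13 = N
  Y(24) - V(21) = 3 = D
  O(14) - T(19) = 21 = V
  S(18) - S(18) = 0 = A
  P(15) - V(21) = 20 = U
  E(4) - T(19) = 11 = L
  L(11) - S(18) = 19 = T
Plaintext: ROUNDVAULT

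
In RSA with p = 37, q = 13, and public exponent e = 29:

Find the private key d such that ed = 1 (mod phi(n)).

Step 1: n = 37 * 13 = 481.
Step 2: phi(n) = 36 * 12 = 432.
Step 3: Find d such that 29 * d = 1 (mod 432).
Step 4: d = 29^(-1) mod 432 = 149.
Verification: 29 * 149 = 4321 = 10 * 432 + 1.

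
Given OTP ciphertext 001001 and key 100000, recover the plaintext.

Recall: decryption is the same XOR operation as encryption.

Step 1: XOR ciphertext with key:
  Ciphertext: 001001
  Key:        100000
  XOR:        101001
Step 2: Plaintext = 101001 = 41 in decimal.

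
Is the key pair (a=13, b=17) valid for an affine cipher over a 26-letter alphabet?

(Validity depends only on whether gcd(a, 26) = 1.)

Step 1: Compute gcd(13, 26).
Step 2: gcd(13, 26) = 13.
Since gcd = 13 != 1, 13 shares a common factor with 26, so it cannot be used.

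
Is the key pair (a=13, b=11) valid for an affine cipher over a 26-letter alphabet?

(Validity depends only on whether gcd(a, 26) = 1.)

Step 1: Compute gcd(13, 26).
Step 2: gcd(13, 26) = 13.
Since gcd = 13 != 1, 13 shares a common factor with 26, so it cannot be used.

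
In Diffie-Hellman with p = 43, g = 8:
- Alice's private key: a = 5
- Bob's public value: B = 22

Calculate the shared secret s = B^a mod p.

Step 1: s = B^a mod p = 22^5 mod 43.
  22^1 mod 43 = 22
  22^2 mod 43 = (22 * 22) mod 43 = 11
  22^3 mod 43 = (11 * 22) mod 43 = 27
  22^4 mod 43 = (27 * 22) mod 43 = 35
  22^5 mod 43 = (35 * 22) mod 43 = 39
Result: shared secret = 39.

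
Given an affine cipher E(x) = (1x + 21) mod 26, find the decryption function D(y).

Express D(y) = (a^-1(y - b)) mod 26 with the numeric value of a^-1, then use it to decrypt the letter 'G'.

Step 1: Find a^-1, the modular inverse of 1 mod 26.
Step 2: We need 1 * a^-1 = 1 (mod 26).
Step 3: 1 * 1 = 1 = 0 * 26 + 1, so a^-1 = 1.
Step 4: D(y) = 1(y - 21) mod 26.
Step 5: Apply to 'G' (y = 6): D(6) = 1 * (6 - 21) mod 26 = 1 * -15 mod 26 = 11 -> 'L'.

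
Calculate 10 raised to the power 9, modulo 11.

Step 1: Compute 10^9 mod 11 step by step, reducing modulo 11 at each step.
  10^1 mod 11 = 10
  10^2 mod 11 = (10 * 10) mod 11 = 1
  10^3 mod 11 = (1 * 10) mod 11 = 10
  10^4 mod 11 = (10 * 10) mod 11 = 1
  10^5 mod 11 = (1 * 10) mod 11 = 10
  10^6 mod 11 = (10 * 10) mod 11 = 1
  10^7 mod 11 = (1 * 10) mod 11 = 10
  10^8 mod 11 = (10 * 10) mod 11 = 1
  10^9 mod 11 = (1 * 10) mod 11 = 10
Step 2: Result = 10.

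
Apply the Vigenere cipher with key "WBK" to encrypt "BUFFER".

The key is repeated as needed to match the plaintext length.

Step 1: Repeat key to match plaintext length:
  Plaintext: BUFFER
  Key:       WBKWBK
Step 2: Encrypt each letter:
  B(1) + W(22) = (1+22) mod 26 = 23 = X
  U(20) + B(1) = (20+1) mod 26 = 21 = V
  F(5) + K(10) = (5+10) mod 26 = 15 = P
  F(5) + W(22) = (5+22) mod 26 = 1 = B
  E(4) + B(1) = (4+1) mod 26 = 5 = F
  R(17) + K(10) = (17+10) mod 26 = 1 = B
Ciphertext: XVPBFB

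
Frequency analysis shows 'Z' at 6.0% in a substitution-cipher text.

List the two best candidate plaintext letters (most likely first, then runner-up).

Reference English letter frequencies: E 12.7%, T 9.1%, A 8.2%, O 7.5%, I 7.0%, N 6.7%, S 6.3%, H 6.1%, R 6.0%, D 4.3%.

Step 1: Observed frequency of 'Z' is 6.0%.
Step 2: Compute distances to each reference frequency and sort:
  R (6.0%): difference = 0.0% <-- BEST
  H (6.1%): difference = 0.1% <-- RUNNER-UP
  S (6.3%): difference = 0.3%
  N (6.7%): difference = 0.7%
  I (7.0%): difference = 1.0%
Step 3: Most likely is 'R' (6.0%, diff 0.0%); second most likely is 'H' (6.1%, diff 0.1%).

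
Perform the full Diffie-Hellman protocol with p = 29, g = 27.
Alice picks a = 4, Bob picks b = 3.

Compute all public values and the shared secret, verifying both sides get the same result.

Step 1: A = g^a mod p = 27^4 mod 29 = 16.
Step 2: B = g^b mod p = 27^3 mod 29 = 21.
Step 3: Alice computes s = B^a mod p = 21^4 mod 29 = 7.
Step 4: Bob computes s = A^b mod p = 16^3 mod 29 = 7.
Both sides agree: shared secret = 7.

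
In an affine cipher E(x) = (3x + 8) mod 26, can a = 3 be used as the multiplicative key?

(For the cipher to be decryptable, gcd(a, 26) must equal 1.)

Step 1: Compute gcd(3, 26).
Step 2: gcd(3, 26) = 1.
Since gcd = 1, 3 is coprime with 26, so it is a valid key.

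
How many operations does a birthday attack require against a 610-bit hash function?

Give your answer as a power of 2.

Step 1: The birthday paradox gives collision probability ~50% after sqrt(2^n) = 2^(n/2) hashes.
Step 2: For 610-bit output: 2^(610/2) = 2^305.
Step 3: Approximately 2^305 hash computations needed.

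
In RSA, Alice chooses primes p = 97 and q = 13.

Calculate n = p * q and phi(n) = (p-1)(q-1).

Step 1: n = p * q = 97 * 13 = 1261.
Step 2: phi(n) = (p-1)(q-1) = 96 * 12 = 1152.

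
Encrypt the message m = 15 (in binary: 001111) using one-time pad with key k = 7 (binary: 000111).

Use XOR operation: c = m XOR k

Step 1: Write out the XOR operation bit by bit:
  Message: 001111
  Key:     000111
  XOR:     001000
Step 2: Convert to decimal: 001000 = 8.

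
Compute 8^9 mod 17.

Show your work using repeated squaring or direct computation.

Step 1: Compute 8^9 mod 17 step by step, reducing modulo 17 at each step.
  8^1 mod 17 = 8
  8^2 mod 17 = (8 * 8) mod 17 = 13
  8^3 mod 17 = (13 * 8) mod 17 = 2
  8^4 mod 17 = (2 * 8) mod 17 = 16
  8^5 mod 17 = (16 * 8) mod 17 = 9
  8^6 mod 17 = (9 * 8) mod 17 = 4
  8^7 mod 17 = (4 * 8) mod 17 = 15
  8^8 mod 17 = (15 * 8) mod 17 = 1
  8^9 mod 17 = (1 * 8) mod 17 = 8
Step 2: Result = 8.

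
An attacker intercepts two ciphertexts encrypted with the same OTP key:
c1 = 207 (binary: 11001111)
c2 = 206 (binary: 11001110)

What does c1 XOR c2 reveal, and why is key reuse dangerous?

Step 1: c1 XOR c2 = (m1 XOR k) XOR (m2 XOR k).
Step 2: By XOR associativity/commutativity: = m1 XOR m2 XOR k XOR k = m1 XOR m2.
Step 3: 11001111 XOR 11001110 = 00000001 = 1.
Step 4: The key cancels out! An attacker learns m1 XOR m2 = 1, revealing the relationship between plaintexts.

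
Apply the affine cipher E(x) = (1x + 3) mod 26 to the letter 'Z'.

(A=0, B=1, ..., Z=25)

Step 1: Convert 'Z' to number: x = 25.
Step 2: E(25) = (1 * 25 + 3) mod 26 = 28 mod 26 = 2.
Step 3: Convert 2 back to letter: C.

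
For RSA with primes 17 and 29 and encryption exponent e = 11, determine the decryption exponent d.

Step 1: n = 17 * 29 = 493.
Step 2: phi(n) = 16 * 28 = 448.
Step 3: Find d such that 11 * d = 1 (mod 448).
Step 4: d = 11^(-1) mod 448 = 163.
Verification: 11 * 163 = 1793 = 4 * 448 + 1.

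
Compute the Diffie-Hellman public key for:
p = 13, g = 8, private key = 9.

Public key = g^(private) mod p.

Step 1: A = g^a mod p = 8^9 mod 13.
  8^1 mod 13 = 8
  8^2 mod 13 = (8 * 8) mod 13 = 12
  8^3 mod 13 = (12 * 8) mod 13 = 5
  8^4 mod 13 = (5 * 8) mod 13 = 1
  8^5 mod 13 = (1 * 8) mod 13 = 8
  8^6 mod 13 = (8 * 8) mod 13 = 12
  8^7 mod 13 = (12 * 8) mod 13 = 5
  8^8 mod 13 = (5 * 8) mod 13 = 1
  8^9 mod 13 = (1 * 8) mod 13 = 8
Result: A = 8.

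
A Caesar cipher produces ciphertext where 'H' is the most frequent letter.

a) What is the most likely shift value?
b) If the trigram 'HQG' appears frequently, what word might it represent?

Step 1: In English, 'E' is the most frequent letter (12.7%).
Step 2: The most frequent ciphertext letter is 'H' (position 7).
Step 3: Shift = (7 - 4) mod 26 = 3.
Step 4: Decrypt 'HQG' by shifting back 3:
  H -> E
  Q -> N
  G -> D
Step 5: 'HQG' decrypts to 'END'.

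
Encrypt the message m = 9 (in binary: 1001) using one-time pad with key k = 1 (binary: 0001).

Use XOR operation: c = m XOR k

Step 1: Write out the XOR operation bit by bit:
  Message: 1001
  Key:     0001
  XOR:     1000
Step 2: Convert to decimal: 1000 = 8.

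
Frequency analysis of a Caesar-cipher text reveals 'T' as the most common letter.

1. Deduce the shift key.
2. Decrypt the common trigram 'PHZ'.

Step 1: In English, 'E' is the most frequent letter (12.7%).
Step 2: The most frequent ciphertext letter is 'T' (position 19).
Step 3: Shift = (19 - 4) mod 26 = 15.
Step 4: Decrypt 'PHZ' by shifting back 15:
  P -> A
  H -> S
  Z -> K
Step 5: 'PHZ' decrypts to 'ASK'.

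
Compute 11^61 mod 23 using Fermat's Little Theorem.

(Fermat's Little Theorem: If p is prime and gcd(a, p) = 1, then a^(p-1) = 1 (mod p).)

Step 1: Since 23 is prime, by Fermat's Little Theorem: 11^22 = 1 (mod 23).
Step 2: Reduce exponent: 61 mod 22 = 17.
Step 3: So 11^61 = 11^17 (mod 23).
Step 4: 11^17 mod 23 = 14.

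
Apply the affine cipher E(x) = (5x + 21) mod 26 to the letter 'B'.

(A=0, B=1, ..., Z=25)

Step 1: Convert 'B' to number: x = 1.
Step 2: E(1) = (5 * 1 + 21) mod 26 = 26 mod 26 = 0.
Step 3: Convert 0 back to letter: A.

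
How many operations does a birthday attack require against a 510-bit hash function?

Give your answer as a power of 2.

Step 1: The birthday paradox gives collision probability ~50% after sqrt(2^n) = 2^(n/2) hashes.
Step 2: For 510-bit output: 2^(510/2) = 2^255.
Step 3: Approximately 2^255 hash computations needed.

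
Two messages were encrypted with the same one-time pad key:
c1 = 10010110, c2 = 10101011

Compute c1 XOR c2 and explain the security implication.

Step 1: c1 XOR c2 = (m1 XOR k) XOR (m2 XOR k).
Step 2: By XOR associativity/commutativity: = m1 XOR m2 XOR k XOR k = m1 XOR m2.
Step 3: 10010110 XOR 10101011 = 00111101 = 61.
Step 4: The key cancels out! An attacker learns m1 XOR m2 = 61, revealing the relationship between plaintexts.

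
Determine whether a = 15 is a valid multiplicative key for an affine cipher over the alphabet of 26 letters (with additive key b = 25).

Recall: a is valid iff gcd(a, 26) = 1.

Step 1: Compute gcd(15, 26).
Step 2: gcd(15, 26) = 1.
Since gcd = 1, 15 is coprime with 26, so it is a valid key.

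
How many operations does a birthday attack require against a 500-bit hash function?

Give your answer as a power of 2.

Step 1: The birthday paradox gives collision probability ~50% after sqrt(2^n) = 2^(n/2) hashes.
Step 2: For 500-bit output: 2^(500/2) = 2^250.
Step 3: Approximately 2^250 hash computations needed.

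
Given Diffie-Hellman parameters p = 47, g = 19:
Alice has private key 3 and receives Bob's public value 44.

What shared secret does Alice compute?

Step 1: s = B^a mod p = 44^3 mod 47.
  44^1 mod 47 = 44
  44^2 mod 47 = (44 * 44) mod 47 = 9
  44^3 mod 47 = (9 * 44) mod 47 = 20
Result: shared secret = 20.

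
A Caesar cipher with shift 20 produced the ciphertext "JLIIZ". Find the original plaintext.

Step 1: Reverse the shift by subtracting 20 from each letter position.
  J (position 9) -> position (9-20) mod 26 = 15 -> P
  L (position 11) -> position (11-20) mod 26 = 17 -> R
  I (position 8) -> position (8-20) mod 26 = 14 -> O
  I (position 8) -> position (8-20) mod 26 = 14 -> O
  Z (position 25) -> position (25-20) mod 26 = 5 -> F
Decrypted message: PROOF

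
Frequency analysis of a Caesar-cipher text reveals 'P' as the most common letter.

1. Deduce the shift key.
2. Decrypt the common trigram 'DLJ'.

Step 1: In English, 'E' is the most frequent letter (12.7%).
Step 2: The most frequent ciphertext letter is 'P' (position 15).
Step 3: Shift = (15 - 4) mod 26 = 11.
Step 4: Decrypt 'DLJ' by shifting back 11:
  D -> S
  L -> A
  J -> Y
Step 5: 'DLJ' decrypts to 'SAY'.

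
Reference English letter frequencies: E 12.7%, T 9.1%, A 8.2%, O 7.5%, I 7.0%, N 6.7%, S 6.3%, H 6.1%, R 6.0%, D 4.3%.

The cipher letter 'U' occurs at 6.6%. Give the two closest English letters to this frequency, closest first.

Step 1: Observed frequency of 'U' is 6.6%.
Step 2: Compute distances to each reference frequency and sort:
  N (6.7%): difference = 0.1% <-- BEST
  S (6.3%): difference = 0.3% <-- RUNNER-UP
  I (7.0%): difference = 0.4%
  H (6.1%): difference = 0.5%
  R (6.0%): difference = 0.6%
Step 3: Most likely is 'N' (6.7%, diff 0.1%); second most likely is 'S' (6.3%, diff 0.3%).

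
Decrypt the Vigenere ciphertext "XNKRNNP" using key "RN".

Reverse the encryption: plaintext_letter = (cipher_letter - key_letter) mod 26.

Step 1: Extend key: RNRNRNR
Step 2: Decrypt each letter (c - k) mod 26:
  X(23) - R(17) = (23-17) mod 26 = 6 = G
  N(13) - N(13) = (13-13) mod 26 = 0 = A
  K(10) - R(17) = (10-17) mod 26 = 19 = T
  R(17) - N(13) = (17-13) mod 26 = 4 = E
  N(13) - R(17) = (13-17) mod 26 = 22 = W
  N(13) - N(13) = (13-13) mod 26 = 0 = A
  P(15) - R(17) = (15-17) mod 26 = 24 = Y
Plaintext: GATEWAY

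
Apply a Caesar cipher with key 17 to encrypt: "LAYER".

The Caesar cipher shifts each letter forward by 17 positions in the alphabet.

Step 1: For each letter, shift forward by 17 positions (mod 26).
  L (position 11) -> position (11+17) mod 26 = 2 -> C
  A (position 0) -> position (0+17) mod 26 = 17 -> R
  Y (position 24) -> position (24+17) mod 26 = 15 -> P
  E (position 4) -> position (4+17) mod 26 = 21 -> V
  R (position 17) -> position (17+17) mod 26 = 8 -> I
Result: CRPVI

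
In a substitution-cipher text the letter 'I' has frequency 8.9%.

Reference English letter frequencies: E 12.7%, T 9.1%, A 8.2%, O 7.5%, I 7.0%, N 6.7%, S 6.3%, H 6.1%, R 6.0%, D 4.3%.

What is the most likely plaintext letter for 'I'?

Step 1: The observed frequency is 8.9%.
Step 2: Compare with English frequencies:
  E: 12.7% (difference: 3.8%)
  T: 9.1% (difference: 0.2%) <-- closest
  A: 8.2% (difference: 0.7%)
  O: 7.5% (difference: 1.4%)
  I: 7.0% (difference: 1.9%)
  N: 6.7% (difference: 2.2%)
  S: 6.3% (difference: 2.6%)
  H: 6.1% (difference: 2.8%)
  R: 6.0% (difference: 2.9%)
  D: 4.3% (difference: 4.6%)
Step 3: 'I' most likely represents 'T' (frequency 9.1%).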